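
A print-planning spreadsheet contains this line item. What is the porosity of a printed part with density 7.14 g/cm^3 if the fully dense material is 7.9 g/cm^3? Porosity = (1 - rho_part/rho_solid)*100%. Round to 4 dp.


Porosity = (1-7.14/7.9)*100 = 9.6203 %


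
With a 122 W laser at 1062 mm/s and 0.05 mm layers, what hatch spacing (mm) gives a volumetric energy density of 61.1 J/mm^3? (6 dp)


h = 122 / (61.1*1062*0.05) = 0.037603 mm


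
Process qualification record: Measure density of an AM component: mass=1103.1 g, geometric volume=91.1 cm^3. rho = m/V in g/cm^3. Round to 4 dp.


rho = 1103.1 / 91.1 = 12.1087 g/cm^3


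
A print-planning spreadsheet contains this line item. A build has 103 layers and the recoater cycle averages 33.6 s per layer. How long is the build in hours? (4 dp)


t = 103 * 33.6 / 3600 = 0.9613 hrs


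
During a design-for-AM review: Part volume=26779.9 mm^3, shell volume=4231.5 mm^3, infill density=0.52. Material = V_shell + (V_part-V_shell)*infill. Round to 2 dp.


V_infill = (26779.9 - 4231.5) * 0.52 = 11725.17
V_total = 4231.5 + 11725.17 = 15956.67 mm^3


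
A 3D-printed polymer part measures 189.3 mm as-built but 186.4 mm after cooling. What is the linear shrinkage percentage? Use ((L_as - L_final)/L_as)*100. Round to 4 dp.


Shrinkage = ((189.3-186.4)/189.3)*100 = 1.532 %


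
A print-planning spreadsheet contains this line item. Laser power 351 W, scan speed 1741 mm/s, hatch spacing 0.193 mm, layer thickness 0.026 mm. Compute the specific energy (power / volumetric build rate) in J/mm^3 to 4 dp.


Build rate = 1741 * 0.193 * 0.026 = 8.736338 mm^3/s
SE = 351 / 8.736338 = 40.177 J/mm^3


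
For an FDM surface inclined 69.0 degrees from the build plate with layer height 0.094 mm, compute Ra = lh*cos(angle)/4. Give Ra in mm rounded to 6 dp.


Ra = 0.094 * cos(69.0) / 4 = 0.008422 mm


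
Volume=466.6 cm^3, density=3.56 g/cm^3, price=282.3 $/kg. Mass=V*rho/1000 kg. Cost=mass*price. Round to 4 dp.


Mass = 466.6*3.56/1000 = 1.661096 kg
Cost = 1.661096 * 282.3 = 468.9274 $


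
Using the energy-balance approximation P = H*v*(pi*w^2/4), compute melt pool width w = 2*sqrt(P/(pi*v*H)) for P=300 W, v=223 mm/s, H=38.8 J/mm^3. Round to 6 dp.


w = 2*sqrt(300/(pi*223*38.8)) = 0.21011 mm


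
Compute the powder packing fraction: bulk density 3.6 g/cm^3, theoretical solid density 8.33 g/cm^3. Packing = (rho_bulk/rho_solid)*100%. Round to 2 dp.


Packing = (3.6/8.33)*100 = 43.22 %


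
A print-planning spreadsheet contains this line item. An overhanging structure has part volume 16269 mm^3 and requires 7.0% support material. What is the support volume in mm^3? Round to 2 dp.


V_support = 16269 * 0.07 = 1138.83 mm^3


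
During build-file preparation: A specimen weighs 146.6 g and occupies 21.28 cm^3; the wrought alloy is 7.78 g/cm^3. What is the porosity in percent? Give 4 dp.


rho_part = 146.6 / 21.28 = 6.88909774 g/cm^3
Porosity = (1 - 6.88909774/7.78)*100 = 11.4512 %


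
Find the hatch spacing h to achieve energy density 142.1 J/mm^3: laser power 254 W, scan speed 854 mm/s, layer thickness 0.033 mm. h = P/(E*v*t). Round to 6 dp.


h = 254 / (142.1*854*0.033) = 0.063426 mm


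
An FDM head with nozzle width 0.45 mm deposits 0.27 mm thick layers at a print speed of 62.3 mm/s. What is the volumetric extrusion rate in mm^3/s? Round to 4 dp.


Rate = 0.45 * 0.27 * 62.3 = 7.5695 mm^3/s


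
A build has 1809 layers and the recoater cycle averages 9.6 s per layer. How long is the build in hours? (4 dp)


t = 1809 * 9.6 / 3600 = 4.824 hrs


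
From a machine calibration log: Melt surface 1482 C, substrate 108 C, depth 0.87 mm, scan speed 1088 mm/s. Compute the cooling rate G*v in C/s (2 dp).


G = (1482-108)/0.87 = 1579.31034483 C/mm
CR = 1579.31034483 * 1088 = 1718289.66 C/s


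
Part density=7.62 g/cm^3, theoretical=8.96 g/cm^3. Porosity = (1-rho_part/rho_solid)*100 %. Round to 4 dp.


Porosity = (1-7.62/8.96)*100 = 14.9554 %


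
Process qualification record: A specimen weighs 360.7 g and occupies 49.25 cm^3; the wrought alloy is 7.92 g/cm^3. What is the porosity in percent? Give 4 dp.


rho_part = 360.7 / 49.25 = 7.32385787 g/cm^3
Porosity = (1 - 7.32385787/7.92)*100 = 7.527 %


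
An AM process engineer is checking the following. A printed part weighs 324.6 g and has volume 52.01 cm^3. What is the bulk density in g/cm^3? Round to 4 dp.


rho = 324.6 / 52.01 = 6.2411 g/cm^3


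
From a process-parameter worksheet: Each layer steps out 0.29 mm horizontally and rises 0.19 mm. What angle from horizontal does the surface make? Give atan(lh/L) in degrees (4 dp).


angle = atan(0.19/0.29) = 33.2317 degrees


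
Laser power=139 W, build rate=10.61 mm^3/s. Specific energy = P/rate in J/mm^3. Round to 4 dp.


SE = 139 / 10.61 = 13.1008 J/mm^3


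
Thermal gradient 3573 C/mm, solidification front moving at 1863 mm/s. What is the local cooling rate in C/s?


CR = 3573 * 1863 = 6656499 C/s


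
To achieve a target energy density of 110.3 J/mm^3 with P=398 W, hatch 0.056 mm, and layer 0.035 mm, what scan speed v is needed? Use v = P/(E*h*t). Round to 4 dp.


v = 398 / (110.3*0.056*0.035) = 1840.9902 mm/s


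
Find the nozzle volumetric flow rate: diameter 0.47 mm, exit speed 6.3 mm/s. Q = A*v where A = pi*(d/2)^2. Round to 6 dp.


A = pi*(0.47/2)^2 = 0.17349445 mm^2
Q = 0.17349445 * 6.3 = 1.093015 mm^3/s


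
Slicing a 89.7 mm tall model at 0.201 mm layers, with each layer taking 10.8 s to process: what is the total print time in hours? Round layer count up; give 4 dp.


Layers = ceil(89.7/0.201) = 447
t = 447 * 10.8 / 3600 = 1.341 hrs


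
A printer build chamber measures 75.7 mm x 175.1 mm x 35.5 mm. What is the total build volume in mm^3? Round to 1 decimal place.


V = 75.7 * 175.1 * 35.5 = 470555.0 mm^3


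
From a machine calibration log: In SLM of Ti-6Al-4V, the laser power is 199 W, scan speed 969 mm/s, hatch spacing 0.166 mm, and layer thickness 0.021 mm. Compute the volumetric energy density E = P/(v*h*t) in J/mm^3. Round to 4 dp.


E = 199 / (969*0.166*0.021) = 58.9117 J/mm^3


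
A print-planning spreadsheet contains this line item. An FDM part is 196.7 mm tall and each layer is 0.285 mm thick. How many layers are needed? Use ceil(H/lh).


Layers = ceil(196.7/0.285) = 691


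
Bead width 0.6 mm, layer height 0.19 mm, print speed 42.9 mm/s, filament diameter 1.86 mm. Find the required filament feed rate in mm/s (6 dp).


Q = 0.6 * 0.19 * 42.9 = 4.8906 mm^3/s
A_fil = pi*(1.86/2)^2 = 2.71716349 mm^2
v_feed = 4.8906 / 2.71716349 = 1.799892 mm/s


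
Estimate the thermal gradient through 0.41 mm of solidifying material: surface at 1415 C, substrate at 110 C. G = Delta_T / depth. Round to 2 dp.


G = (1415-110)/0.41 = 3182.93 C/mm


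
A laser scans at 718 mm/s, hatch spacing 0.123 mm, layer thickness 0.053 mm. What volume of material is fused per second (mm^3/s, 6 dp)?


Rate = 718 * 0.123 * 0.053 = 4.680642 mm^3/s


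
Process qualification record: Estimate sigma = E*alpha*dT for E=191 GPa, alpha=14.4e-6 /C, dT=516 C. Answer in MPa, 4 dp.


sigma = 191*1000 * 14.4e-6 * 516 = 1419.2064 MPa


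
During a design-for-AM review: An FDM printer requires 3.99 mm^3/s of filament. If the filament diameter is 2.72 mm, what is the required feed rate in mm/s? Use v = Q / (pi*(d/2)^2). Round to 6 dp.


A = pi*(2.72/2)^2 = 5.81069
v = 3.99 / 5.81069 = 0.686665 mm/s


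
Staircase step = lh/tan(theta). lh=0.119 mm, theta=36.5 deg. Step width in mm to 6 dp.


step = 0.119 / tan(36.5) = 0.160819 mm


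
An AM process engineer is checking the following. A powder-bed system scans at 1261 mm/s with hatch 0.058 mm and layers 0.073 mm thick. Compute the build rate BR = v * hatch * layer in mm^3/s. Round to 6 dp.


Rate = 1261 * 0.058 * 0.073 = 5.339074 mm^3/s


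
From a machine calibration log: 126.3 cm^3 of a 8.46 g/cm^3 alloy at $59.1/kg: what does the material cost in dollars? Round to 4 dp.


Mass = 126.3*8.46/1000 = 1.068498 kg
Cost = 1.068498 * 59.1 = 63.1482 $


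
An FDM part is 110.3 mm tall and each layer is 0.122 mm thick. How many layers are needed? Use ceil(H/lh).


Layers = ceil(110.3/0.122) = 905


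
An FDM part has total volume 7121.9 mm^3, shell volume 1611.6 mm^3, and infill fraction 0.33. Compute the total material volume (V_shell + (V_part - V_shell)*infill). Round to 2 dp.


V_infill = (7121.9 - 1611.6) * 0.33 = 1818.4
V_total = 1611.6 + 1818.4 = 3430.0 mm^3


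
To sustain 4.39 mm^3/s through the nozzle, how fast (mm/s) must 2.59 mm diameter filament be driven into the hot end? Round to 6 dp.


A = pi*(2.59/2)^2 = 5.268529
v = 4.39 / 5.268529 = 0.83325 mm/s


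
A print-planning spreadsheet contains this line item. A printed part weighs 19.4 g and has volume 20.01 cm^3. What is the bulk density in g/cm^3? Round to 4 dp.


rho = 19.4 / 20.01 = 0.9695 g/cm^3


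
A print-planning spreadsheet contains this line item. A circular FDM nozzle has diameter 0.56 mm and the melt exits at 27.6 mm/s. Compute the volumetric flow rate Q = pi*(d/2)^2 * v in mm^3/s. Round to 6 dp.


A = pi*(0.56/2)^2 = 0.24630086 mm^2
Q = 0.24630086 * 27.6 = 6.797904 mm^3/s


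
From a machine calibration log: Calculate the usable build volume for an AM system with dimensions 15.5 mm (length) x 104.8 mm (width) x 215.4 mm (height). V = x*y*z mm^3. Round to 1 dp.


V = 15.5 * 104.8 * 215.4 = 349895.8 mm^3


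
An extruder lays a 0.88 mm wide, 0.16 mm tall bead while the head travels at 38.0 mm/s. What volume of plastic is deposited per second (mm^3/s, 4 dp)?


Rate = 0.88 * 0.16 * 38.0 = 5.3504 mm^3/s


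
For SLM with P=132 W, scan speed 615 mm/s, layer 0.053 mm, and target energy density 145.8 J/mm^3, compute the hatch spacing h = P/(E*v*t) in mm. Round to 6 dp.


h = 132 / (145.8*615*0.053) = 0.027776 mm


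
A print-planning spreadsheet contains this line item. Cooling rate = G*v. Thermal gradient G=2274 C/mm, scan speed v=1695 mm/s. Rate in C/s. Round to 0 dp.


CR = 2274 * 1695 = 3854430 C/s


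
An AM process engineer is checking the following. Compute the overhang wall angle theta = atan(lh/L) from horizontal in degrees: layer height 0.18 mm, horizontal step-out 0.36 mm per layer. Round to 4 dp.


angle = atan(0.18/0.36) = 26.5651 degrees


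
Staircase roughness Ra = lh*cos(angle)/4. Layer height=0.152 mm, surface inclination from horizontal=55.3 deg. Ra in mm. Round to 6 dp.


Ra = 0.152 * cos(55.3) / 4 = 0.021633 mm


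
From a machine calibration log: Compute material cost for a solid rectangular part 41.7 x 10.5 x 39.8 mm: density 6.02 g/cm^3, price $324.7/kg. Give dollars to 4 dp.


V = 41.7 * 10.5 * 39.8 = 17426.43 mm^3 = 17.42643 cm^3
Mass = 17.42643 * 6.02 / 1000 = 0.10490711 kg
Cost = 0.10490711 * 324.7 = 34.0633 $


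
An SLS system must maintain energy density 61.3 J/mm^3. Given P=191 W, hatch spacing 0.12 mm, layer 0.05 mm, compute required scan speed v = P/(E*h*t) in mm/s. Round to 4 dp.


v = 191 / (61.3*0.12*0.05) = 519.304 mm/s


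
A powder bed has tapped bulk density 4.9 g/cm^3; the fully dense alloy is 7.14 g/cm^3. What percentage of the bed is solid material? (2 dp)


Packing = (4.9/7.14)*100 = 68.63 %


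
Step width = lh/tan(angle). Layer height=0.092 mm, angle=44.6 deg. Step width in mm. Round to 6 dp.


step = 0.092 / tan(44.6) = 0.093294 mm


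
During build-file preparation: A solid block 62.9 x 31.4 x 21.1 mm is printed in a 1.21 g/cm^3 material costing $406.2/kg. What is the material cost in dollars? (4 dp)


V = 62.9 * 31.4 * 21.1 = 41673.766 mm^3 = 41.673766 cm^3
Mass = 41.673766 * 1.21 / 1000 = 0.05042526 kg
Cost = 0.05042526 * 406.2 = 20.4827 $


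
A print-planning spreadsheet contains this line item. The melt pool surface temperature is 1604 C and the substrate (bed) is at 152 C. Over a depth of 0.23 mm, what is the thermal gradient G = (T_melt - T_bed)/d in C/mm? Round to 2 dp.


G = (1604-152)/0.23 = 6313.04 C/mm


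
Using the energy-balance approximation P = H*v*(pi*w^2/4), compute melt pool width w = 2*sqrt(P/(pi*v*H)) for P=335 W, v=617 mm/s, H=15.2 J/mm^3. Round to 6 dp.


w = 2*sqrt(335/(pi*617*15.2)) = 0.213262 mm


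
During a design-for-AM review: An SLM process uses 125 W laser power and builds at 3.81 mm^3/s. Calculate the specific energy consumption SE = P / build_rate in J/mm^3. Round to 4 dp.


SE = 125 / 3.81 = 32.8084 J/mm^3


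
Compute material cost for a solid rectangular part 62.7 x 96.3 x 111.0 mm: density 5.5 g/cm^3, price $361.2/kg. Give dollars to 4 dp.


V = 62.7 * 96.3 * 111.0 = 670219.11 mm^3 = 670.21911 cm^3
Mass = 670.21911 * 5.5 / 1000 = 3.68620511 kg
Cost = 3.68620511 * 361.2 = 1331.4573 $


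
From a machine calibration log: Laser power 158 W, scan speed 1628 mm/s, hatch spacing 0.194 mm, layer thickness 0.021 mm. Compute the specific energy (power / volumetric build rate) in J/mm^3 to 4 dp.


Build rate = 1628 * 0.194 * 0.021 = 6.632472 mm^3/s
SE = 158 / 6.632472 = 23.8222 J/mm^3


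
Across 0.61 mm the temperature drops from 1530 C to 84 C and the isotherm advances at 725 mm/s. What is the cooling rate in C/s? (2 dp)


G = (1530-84)/0.61 = 2370.49180328 C/mm
CR = 2370.49180328 * 725 = 1718606.56 C/s


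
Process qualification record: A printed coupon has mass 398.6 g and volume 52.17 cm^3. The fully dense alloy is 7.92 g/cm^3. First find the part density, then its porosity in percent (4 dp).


rho_part = 398.6 / 52.17 = 7.64040636 g/cm^3
Porosity = (1 - 7.64040636/7.92)*100 = 3.5302 %


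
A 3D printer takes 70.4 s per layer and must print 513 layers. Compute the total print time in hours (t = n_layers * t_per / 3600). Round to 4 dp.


t = 513 * 70.4 / 3600 = 10.032 hrs


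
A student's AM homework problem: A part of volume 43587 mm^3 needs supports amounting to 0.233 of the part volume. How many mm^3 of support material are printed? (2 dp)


V_support = 43587 * 0.233 = 10155.77 mm^3


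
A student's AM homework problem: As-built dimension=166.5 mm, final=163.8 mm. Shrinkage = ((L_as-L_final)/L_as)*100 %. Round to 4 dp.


Shrinkage = ((166.5-163.8)/166.5)*100 = 1.6216 %


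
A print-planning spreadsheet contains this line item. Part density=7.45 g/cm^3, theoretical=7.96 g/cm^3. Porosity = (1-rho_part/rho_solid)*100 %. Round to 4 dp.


Porosity = (1-7.45/7.96)*100 = 6.407 %


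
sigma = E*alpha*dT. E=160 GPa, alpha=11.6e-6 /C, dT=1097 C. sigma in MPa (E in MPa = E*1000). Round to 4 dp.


sigma = 160*1000 * 11.6e-6 * 1097 = 2036.032 MPa


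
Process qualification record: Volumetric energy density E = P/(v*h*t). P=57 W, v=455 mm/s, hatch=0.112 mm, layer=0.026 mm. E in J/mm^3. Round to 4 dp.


E = 57 / (455*0.112*0.026) = 43.0202 J/mm^3


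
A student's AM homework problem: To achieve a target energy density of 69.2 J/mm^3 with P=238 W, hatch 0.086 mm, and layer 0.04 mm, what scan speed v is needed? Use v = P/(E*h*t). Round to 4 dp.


v = 238 / (69.2*0.086*0.04) = 999.7984 mm/s


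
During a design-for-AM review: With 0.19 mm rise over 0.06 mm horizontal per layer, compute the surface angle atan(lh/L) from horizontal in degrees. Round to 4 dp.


angle = atan(0.19/0.06) = 72.4744 degrees


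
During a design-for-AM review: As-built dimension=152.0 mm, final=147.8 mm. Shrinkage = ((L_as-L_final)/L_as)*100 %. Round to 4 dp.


Shrinkage = ((152.0-147.8)/152.0)*100 = 2.7632 %


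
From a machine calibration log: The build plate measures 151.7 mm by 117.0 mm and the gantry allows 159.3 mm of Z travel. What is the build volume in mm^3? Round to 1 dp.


V = 151.7 * 117.0 * 159.3 = 2827399.8 mm^3


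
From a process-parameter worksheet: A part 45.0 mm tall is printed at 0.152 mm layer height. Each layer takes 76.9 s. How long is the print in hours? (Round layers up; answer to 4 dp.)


Layers = ceil(45.0/0.152) = 297
t = 297 * 76.9 / 3600 = 6.3443 hrs


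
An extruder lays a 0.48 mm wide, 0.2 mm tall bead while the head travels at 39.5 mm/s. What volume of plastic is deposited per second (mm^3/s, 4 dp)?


Rate = 0.48 * 0.2 * 39.5 = 3.792 mm^3/s


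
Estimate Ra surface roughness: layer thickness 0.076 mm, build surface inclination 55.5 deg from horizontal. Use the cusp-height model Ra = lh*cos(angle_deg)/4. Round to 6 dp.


Ra = 0.076 * cos(55.5) / 4 = 0.010762 mm


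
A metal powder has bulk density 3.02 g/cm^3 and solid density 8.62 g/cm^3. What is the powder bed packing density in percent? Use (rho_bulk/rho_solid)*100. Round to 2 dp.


Packing = (3.02/8.62)*100 = 35.03 %


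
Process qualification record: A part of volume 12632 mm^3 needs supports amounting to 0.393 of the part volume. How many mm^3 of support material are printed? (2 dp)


V_support = 12632 * 0.393 = 4964.38 mm^3


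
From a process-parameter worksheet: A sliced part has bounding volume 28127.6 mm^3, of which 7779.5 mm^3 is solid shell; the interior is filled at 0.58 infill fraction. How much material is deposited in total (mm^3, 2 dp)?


V_infill = (28127.6 - 7779.5) * 0.58 = 11801.9
V_total = 7779.5 + 11801.9 = 19581.4 mm^3


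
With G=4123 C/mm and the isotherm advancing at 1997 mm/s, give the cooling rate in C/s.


CR = 4123 * 1997 = 8233631 C/s


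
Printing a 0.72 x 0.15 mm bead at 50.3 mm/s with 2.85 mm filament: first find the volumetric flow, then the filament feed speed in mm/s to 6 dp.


Q = 0.72 * 0.15 * 50.3 = 5.4324 mm^3/s
A_fil = pi*(2.85/2)^2 = 6.37939658 mm^2
v_feed = 5.4324 / 6.37939658 = 0.851554 mm/s


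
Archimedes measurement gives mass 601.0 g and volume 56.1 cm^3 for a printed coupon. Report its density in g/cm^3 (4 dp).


rho = 601.0 / 56.1 = 10.713 g/cm^3


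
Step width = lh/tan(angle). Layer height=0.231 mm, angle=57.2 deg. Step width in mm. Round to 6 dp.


step = 0.231 / tan(57.2) = 0.148869 mm


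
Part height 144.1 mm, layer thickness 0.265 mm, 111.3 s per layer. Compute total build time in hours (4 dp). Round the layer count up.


Layers = ceil(144.1/0.265) = 544
t = 544 * 111.3 / 3600 = 16.8187 hrs


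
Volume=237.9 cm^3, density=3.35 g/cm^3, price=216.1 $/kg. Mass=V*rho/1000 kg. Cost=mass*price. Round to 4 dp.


Mass = 237.9*3.35/1000 = 0.796965 kg
Cost = 0.796965 * 216.1 = 172.2241 $


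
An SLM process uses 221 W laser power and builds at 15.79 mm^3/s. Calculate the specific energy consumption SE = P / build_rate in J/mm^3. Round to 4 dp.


SE = 221 / 15.79 = 13.9962 J/mm^3


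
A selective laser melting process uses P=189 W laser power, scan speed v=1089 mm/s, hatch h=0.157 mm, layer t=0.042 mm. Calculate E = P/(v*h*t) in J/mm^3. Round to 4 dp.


E = 189 / (1089*0.157*0.042) = 26.3199 J/mm^3


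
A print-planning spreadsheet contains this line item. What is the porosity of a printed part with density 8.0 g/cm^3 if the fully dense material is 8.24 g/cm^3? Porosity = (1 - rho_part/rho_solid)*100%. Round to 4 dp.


Porosity = (1-8.0/8.24)*100 = 2.9126 %


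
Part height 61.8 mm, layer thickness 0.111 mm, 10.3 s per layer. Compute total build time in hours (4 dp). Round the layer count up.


Layers = ceil(61.8/0.111) = 557
t = 557 * 10.3 / 3600 = 1.5936 hrs


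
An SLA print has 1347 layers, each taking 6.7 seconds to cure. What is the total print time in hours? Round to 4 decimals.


t = 1347 * 6.7 / 3600 = 2.5069 hrs


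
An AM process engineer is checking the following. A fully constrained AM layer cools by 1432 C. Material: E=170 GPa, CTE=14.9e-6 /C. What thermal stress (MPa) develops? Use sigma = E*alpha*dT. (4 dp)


sigma = 170*1000 * 14.9e-6 * 1432 = 3627.256 MPa


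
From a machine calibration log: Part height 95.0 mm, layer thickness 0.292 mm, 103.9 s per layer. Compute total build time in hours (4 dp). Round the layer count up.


Layers = ceil(95.0/0.292) = 326
t = 326 * 103.9 / 3600 = 9.4087 hrs


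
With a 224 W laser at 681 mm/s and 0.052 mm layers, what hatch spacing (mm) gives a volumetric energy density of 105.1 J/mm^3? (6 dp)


h = 224 / (105.1*681*0.052) = 0.060186 mm


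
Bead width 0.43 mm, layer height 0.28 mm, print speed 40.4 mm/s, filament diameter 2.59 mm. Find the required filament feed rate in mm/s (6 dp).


Q = 0.43 * 0.28 * 40.4 = 4.86416 mm^3/s
A_fil = pi*(2.59/2)^2 = 5.26852942 mm^2
v_feed = 4.86416 / 5.26852942 = 0.923248 mm/s


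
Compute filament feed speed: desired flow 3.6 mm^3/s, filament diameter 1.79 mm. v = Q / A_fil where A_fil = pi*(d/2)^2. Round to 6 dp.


A = pi*(1.79/2)^2 = 2.516494
v = 3.6 / 2.516494 = 1.430562 mm/s


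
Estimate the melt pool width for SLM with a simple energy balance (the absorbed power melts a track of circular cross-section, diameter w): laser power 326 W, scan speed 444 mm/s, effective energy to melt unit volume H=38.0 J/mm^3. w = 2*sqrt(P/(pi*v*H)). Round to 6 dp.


w = 2*sqrt(326/(pi*444*38.0)) = 0.156849 mm


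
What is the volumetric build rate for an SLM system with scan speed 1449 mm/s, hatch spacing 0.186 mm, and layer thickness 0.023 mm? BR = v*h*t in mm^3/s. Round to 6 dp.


Rate = 1449 * 0.186 * 0.023 = 6.198822 mm^3/s


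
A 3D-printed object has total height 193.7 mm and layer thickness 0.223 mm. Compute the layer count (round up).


Layers = ceil(193.7/0.223) = 869


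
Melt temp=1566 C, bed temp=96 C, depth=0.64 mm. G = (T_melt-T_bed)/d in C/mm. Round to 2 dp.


G = (1566-96)/0.64 = 2296.88 C/mm


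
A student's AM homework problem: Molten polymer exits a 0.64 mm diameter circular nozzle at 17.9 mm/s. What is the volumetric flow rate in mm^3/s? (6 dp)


A = pi*(0.64/2)^2 = 0.32169909 mm^2
Q = 0.32169909 * 17.9 = 5.758414 mm^3/s


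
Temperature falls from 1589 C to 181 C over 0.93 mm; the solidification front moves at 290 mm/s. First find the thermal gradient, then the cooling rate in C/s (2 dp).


G = (1589-181)/0.93 = 1513.97849462 C/mm
CR = 1513.97849462 * 290 = 439053.76 C/s


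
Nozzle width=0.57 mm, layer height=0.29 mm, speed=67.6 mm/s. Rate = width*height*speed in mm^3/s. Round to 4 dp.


Rate = 0.57 * 0.29 * 67.6 = 11.1743 mm^3/s


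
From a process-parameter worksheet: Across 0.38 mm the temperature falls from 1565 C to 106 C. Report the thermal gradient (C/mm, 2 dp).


G = (1565-106)/0.38 = 3839.47 C/mm


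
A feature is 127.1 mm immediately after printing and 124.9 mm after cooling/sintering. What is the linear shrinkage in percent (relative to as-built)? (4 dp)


Shrinkage = ((127.1-124.9)/127.1)*100 = 1.7309 %


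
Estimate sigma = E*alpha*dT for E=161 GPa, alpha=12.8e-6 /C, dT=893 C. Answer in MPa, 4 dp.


sigma = 161*1000 * 12.8e-6 * 893 = 1840.2944 MPa


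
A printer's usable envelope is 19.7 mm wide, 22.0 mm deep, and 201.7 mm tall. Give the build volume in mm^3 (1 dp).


V = 19.7 * 22.0 * 201.7 = 87416.8 mm^3


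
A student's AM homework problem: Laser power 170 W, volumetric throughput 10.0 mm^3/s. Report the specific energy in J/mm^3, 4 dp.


SE = 170 / 10.0 = 17.0 J/mm^3


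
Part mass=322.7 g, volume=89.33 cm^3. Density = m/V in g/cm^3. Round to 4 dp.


rho = 322.7 / 89.33 = 3.6124 g/cm^3


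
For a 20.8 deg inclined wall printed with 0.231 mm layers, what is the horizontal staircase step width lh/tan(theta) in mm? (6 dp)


step = 0.231 / tan(20.8) = 0.608112 mm


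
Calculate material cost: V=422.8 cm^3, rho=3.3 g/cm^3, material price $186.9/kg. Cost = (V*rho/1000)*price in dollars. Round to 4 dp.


Mass = 422.8*3.3/1000 = 1.39524 kg
Cost = 1.39524 * 186.9 = 260.7704 $


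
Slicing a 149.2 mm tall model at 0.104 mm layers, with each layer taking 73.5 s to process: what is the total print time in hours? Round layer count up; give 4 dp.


Layers = ceil(149.2/0.104) = 1435
t = 1435 * 73.5 / 3600 = 29.2979 hrs


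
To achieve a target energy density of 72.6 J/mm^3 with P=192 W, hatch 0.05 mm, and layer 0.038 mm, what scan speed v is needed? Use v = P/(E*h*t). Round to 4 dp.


v = 192 / (72.6*0.05*0.038) = 1391.9095 mm/s


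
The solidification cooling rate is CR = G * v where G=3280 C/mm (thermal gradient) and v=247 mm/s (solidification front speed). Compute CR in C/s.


CR = 3280 * 247 = 810160 C/s


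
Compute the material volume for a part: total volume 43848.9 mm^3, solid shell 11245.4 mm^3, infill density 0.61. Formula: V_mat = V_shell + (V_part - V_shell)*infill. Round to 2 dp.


V_infill = (43848.9 - 11245.4) * 0.61 = 19888.14
V_total = 11245.4 + 19888.14 = 31133.54 mm^3


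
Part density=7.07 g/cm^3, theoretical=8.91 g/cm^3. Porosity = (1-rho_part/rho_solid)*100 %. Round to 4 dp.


Porosity = (1-7.07/8.91)*100 = 20.651 %


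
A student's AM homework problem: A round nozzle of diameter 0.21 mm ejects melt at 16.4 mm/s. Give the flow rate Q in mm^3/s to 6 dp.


A = pi*(0.21/2)^2 = 0.03463606 mm^2
Q = 0.03463606 * 16.4 = 0.568031 mm^3/s


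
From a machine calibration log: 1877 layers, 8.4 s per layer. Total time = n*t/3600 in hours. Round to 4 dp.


t = 1877 * 8.4 / 3600 = 4.3797 hrs


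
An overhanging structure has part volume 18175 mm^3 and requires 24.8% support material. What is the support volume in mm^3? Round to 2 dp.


V_support = 18175 * 0.248 = 4507.4 mm^3


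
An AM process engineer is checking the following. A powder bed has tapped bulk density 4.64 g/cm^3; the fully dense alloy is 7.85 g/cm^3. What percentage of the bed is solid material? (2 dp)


Packing = (4.64/7.85)*100 = 59.11 %


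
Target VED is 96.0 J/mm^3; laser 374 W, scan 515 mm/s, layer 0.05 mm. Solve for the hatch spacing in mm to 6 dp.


h = 374 / (96.0*515*0.05) = 0.151294 mm


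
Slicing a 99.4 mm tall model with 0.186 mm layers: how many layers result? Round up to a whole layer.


Layers = ceil(99.4/0.186) = 535


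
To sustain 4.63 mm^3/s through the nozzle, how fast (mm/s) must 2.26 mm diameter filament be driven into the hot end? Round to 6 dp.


A = pi*(2.26/2)^2 = 4.0115
v = 4.63 / 4.0115 = 1.154182 mm/s


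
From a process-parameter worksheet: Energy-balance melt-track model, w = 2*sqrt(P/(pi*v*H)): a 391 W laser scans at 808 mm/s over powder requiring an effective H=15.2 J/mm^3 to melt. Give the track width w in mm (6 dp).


w = 2*sqrt(391/(pi*808*15.2)) = 0.201333 mm


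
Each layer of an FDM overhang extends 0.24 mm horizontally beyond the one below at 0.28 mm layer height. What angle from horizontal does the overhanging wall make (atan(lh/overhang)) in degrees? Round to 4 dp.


angle = atan(0.28/0.24) = 49.3987 degrees


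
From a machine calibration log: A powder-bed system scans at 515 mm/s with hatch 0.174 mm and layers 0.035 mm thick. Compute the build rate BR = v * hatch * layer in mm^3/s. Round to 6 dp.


Rate = 515 * 0.174 * 0.035 = 3.13635 mm^3/s


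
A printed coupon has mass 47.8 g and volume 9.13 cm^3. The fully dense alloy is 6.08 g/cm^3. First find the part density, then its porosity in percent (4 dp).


rho_part = 47.8 / 9.13 = 5.2354874 g/cm^3
Porosity = (1 - 5.2354874/6.08)*100 = 13.89 %


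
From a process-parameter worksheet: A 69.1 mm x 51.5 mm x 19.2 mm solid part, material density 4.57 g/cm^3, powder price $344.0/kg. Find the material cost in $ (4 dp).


V = 69.1 * 51.5 * 19.2 = 68326.08 mm^3 = 68.32608 cm^3
Mass = 68.32608 * 4.57 / 1000 = 0.31225019 kg
Cost = 0.31225019 * 344.0 = 107.4141 $


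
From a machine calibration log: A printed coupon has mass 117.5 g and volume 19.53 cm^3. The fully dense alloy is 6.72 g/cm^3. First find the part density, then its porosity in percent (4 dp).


rho_part = 117.5 / 19.53 = 6.01638505 g/cm^3
Porosity = (1 - 6.01638505/6.72)*100 = 10.4705 %


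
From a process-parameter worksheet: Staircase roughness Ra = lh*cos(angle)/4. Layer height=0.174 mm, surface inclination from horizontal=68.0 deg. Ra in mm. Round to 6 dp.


Ra = 0.174 * cos(68.0) / 4 = 0.016295 mm


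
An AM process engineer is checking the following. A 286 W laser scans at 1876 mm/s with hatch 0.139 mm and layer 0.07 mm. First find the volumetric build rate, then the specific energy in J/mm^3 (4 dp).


Build rate = 1876 * 0.139 * 0.07 = 18.25348 mm^3/s
SE = 286 / 18.25348 = 15.6682 J/mm^3


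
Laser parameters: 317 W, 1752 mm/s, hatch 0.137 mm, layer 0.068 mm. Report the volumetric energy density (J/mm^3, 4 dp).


E = 317 / (1752*0.137*0.068) = 19.4221 J/mm^3


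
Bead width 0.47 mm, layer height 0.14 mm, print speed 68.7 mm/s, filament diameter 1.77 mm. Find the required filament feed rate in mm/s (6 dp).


Q = 0.47 * 0.14 * 68.7 = 4.52046 mm^3/s
A_fil = pi*(1.77/2)^2 = 2.46057391 mm^2
v_feed = 4.52046 / 2.46057391 = 1.837157 mm/s


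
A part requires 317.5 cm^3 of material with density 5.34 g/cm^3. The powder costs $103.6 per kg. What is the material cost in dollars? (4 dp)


Mass = 317.5*5.34/1000 = 1.69545 kg
Cost = 1.69545 * 103.6 = 175.6486 $


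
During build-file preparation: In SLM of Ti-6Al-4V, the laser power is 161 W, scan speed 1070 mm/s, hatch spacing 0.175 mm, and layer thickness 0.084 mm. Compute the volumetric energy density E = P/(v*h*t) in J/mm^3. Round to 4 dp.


E = 161 / (1070*0.175*0.084) = 10.2359 J/mm^3


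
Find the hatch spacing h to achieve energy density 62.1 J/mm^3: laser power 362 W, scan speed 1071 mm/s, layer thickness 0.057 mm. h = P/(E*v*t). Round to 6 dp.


h = 362 / (62.1*1071*0.057) = 0.095489 mm


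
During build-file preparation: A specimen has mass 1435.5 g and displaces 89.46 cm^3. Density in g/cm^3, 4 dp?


rho = 1435.5 / 89.46 = 16.0463 g/cm^3


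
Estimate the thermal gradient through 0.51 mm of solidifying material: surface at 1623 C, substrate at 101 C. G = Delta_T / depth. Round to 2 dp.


G = (1623-101)/0.51 = 2984.31 C/mm


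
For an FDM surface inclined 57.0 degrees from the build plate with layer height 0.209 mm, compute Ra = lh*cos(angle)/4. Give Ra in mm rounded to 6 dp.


Ra = 0.209 * cos(57.0) / 4 = 0.028457 mm


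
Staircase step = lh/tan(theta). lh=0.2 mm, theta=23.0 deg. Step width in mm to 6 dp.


step = 0.2 / tan(23.0) = 0.47117 mm


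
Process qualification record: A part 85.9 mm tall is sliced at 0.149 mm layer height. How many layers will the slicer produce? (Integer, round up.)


Layers = ceil(85.9/0.149) = 577


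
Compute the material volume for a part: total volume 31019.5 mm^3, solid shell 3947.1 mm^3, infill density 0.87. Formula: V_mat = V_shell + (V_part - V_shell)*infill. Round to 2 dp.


V_infill = (31019.5 - 3947.1) * 0.87 = 23552.99
V_total = 3947.1 + 23552.99 = 27500.09 mm^3


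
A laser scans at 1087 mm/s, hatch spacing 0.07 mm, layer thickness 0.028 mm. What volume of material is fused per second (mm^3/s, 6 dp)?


Rate = 1087 * 0.07 * 0.028 = 2.13052 mm^3/s


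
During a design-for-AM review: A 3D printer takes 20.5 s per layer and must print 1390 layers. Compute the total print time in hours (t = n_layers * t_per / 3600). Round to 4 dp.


t = 1390 * 20.5 / 3600 = 7.9153 hrs


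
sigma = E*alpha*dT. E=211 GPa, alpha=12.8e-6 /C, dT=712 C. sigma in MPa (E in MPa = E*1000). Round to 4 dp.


sigma = 211*1000 * 12.8e-6 * 712 = 1922.9696 MPa


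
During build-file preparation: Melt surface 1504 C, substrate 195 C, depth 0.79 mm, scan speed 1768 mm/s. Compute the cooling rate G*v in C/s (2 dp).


G = (1504-195)/0.79 = 1656.96202532 C/mm
CR = 1656.96202532 * 1768 = 2929508.86 C/s


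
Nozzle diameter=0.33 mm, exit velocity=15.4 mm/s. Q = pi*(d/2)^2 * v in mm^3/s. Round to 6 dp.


A = pi*(0.33/2)^2 = 0.08552986 mm^2
Q = 0.08552986 * 15.4 = 1.31716 mm^3/s


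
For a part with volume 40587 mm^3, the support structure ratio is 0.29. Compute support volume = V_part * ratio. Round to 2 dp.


V_support = 40587 * 0.29 = 11770.23 mm^3


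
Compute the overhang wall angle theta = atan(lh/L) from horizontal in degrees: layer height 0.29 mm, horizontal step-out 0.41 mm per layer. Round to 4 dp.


angle = atan(0.29/0.41) = 35.2724 degrees


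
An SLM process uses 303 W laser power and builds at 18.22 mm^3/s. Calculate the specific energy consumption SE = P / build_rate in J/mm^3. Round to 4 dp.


SE = 303 / 18.22 = 16.6301 J/mm^3


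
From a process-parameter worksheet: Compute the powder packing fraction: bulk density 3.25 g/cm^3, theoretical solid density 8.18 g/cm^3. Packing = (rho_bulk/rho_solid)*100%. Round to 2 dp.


Packing = (3.25/8.18)*100 = 39.73 %


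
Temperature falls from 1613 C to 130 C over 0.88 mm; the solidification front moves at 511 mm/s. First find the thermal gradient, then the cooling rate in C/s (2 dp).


G = (1613-130)/0.88 = 1685.22727273 C/mm
CR = 1685.22727273 * 511 = 861151.14 C/s


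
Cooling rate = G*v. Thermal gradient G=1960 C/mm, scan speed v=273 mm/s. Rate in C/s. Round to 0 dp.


CR = 1960 * 273 = 535080 C/s


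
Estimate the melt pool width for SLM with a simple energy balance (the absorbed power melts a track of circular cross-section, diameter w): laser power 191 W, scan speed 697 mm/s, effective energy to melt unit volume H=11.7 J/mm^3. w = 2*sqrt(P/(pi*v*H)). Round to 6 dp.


w = 2*sqrt(191/(pi*697*11.7)) = 0.172688 mm


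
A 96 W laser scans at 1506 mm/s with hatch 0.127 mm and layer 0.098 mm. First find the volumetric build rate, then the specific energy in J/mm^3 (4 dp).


Build rate = 1506 * 0.127 * 0.098 = 18.743676 mm^3/s
SE = 96 / 18.743676 = 5.1217 J/mm^3


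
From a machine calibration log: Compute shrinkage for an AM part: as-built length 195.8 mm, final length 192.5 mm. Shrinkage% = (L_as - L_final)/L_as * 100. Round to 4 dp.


Shrinkage = ((195.8-192.5)/195.8)*100 = 1.6854 %


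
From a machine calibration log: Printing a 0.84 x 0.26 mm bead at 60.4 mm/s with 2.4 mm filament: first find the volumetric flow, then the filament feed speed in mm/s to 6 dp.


Q = 0.84 * 0.26 * 60.4 = 13.19136 mm^3/s
A_fil = pi*(2.4/2)^2 = 4.52389342 mm^2
v_feed = 13.19136 / 4.52389342 = 2.915931 mm/s


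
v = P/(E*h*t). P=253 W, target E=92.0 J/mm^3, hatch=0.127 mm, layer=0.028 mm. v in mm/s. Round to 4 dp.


v = 253 / (92.0*0.127*0.028) = 773.3408 mm/s


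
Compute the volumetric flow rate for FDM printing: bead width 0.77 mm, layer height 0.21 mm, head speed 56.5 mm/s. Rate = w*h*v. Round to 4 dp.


Rate = 0.77 * 0.21 * 56.5 = 9.1361 mm^3/s


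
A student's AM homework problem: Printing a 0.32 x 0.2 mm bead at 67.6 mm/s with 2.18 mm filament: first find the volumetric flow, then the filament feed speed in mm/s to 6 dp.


Q = 0.32 * 0.2 * 67.6 = 4.3264 mm^3/s
A_fil = pi*(2.18/2)^2 = 3.73252623 mm^2
v_feed = 4.3264 / 3.73252623 = 1.159108 mm/s


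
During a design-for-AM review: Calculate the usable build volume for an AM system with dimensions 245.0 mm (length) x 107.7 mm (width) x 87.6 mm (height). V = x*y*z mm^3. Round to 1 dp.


V = 245.0 * 107.7 * 87.6 = 2311457.4 mm^3


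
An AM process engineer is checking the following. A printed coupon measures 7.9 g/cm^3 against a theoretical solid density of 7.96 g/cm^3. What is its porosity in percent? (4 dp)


Porosity = (1-7.9/7.96)*100 = 0.7538 %


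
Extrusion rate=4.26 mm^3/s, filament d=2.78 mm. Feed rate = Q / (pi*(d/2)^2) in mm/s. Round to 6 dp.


A = pi*(2.78/2)^2 = 6.069871
v = 4.26 / 6.069871 = 0.701827 mm/s


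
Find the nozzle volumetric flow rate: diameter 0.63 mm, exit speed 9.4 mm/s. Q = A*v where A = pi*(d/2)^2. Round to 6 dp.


A = pi*(0.63/2)^2 = 0.31172453 mm^2
Q = 0.31172453 * 9.4 = 2.930211 mm^3/s


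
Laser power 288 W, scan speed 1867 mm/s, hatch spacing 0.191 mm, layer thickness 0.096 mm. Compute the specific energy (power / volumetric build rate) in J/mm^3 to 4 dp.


Build rate = 1867 * 0.191 * 0.096 = 34.233312 mm^3/s
SE = 288 / 34.233312 = 8.4129 J/mm^3


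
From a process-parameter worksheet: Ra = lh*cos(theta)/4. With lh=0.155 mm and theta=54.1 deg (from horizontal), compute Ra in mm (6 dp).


Ra = 0.155 * cos(54.1) / 4 = 0.022722 mm


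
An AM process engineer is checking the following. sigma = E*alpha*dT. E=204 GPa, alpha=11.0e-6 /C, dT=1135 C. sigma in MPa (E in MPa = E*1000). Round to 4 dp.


sigma = 204*1000 * 11.0e-6 * 1135 = 2546.94 MPa


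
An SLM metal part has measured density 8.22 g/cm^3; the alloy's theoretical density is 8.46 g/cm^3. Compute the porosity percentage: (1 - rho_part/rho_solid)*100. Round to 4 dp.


Porosity = (1-8.22/8.46)*100 = 2.8369 %


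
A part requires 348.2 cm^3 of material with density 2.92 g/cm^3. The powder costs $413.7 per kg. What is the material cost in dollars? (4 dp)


Mass = 348.2*2.92/1000 = 1.016744 kg
Cost = 1.016744 * 413.7 = 420.627 $


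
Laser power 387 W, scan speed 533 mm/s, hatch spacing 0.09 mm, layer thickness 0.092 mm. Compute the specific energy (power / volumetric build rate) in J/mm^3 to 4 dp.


Build rate = 533 * 0.09 * 0.092 = 4.41324 mm^3/s
SE = 387 / 4.41324 = 87.6907 J/mm^3


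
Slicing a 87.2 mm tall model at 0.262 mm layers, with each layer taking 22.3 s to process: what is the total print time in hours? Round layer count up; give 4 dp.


Layers = ceil(87.2/0.262) = 333
t = 333 * 22.3 / 3600 = 2.0628 hrs


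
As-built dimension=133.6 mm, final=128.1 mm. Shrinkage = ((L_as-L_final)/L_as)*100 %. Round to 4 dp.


Shrinkage = ((133.6-128.1)/133.6)*100 = 4.1168 %


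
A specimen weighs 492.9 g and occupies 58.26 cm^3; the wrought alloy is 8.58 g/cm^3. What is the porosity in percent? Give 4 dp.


rho_part = 492.9 / 58.26 = 8.46035015 g/cm^3
Porosity = (1 - 8.46035015/8.58)*100 = 1.3945 %


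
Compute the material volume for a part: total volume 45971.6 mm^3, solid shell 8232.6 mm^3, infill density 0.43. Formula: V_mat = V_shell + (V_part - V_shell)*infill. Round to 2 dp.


V_infill = (45971.6 - 8232.6) * 0.43 = 16227.77
V_total = 8232.6 + 16227.77 = 24460.37 mm^3


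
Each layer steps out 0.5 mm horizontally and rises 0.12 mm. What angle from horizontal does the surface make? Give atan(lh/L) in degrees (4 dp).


angle = atan(0.12/0.5) = 13.4957 degrees


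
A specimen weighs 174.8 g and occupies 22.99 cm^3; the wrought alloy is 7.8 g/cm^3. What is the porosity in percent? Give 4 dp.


rho_part = 174.8 / 22.99 = 7.60330579 g/cm^3
Porosity = (1 - 7.60330579/7.8)*100 = 2.5217 %


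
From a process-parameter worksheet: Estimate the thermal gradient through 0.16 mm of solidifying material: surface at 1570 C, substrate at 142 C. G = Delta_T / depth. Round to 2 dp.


G = (1570-142)/0.16 = 8925.0 C/mm


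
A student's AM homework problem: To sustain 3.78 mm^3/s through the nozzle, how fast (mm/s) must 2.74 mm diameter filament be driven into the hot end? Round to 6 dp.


A = pi*(2.74/2)^2 = 5.896455
v = 3.78 / 5.896455 = 0.641063 mm/s


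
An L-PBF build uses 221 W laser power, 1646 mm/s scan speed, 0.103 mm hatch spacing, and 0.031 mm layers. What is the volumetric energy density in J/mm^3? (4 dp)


E = 221 / (1646*0.103*0.031) = 42.0498 J/mm^3


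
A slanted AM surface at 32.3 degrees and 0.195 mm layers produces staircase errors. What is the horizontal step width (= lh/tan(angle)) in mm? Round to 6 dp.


step = 0.195 / tan(32.3) = 0.308459 mm


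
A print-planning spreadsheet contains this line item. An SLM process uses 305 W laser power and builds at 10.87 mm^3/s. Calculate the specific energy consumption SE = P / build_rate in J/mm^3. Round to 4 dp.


SE = 305 / 10.87 = 28.0589 J/mm^3


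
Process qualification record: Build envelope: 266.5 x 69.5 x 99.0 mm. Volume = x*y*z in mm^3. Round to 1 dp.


V = 266.5 * 69.5 * 99.0 = 1833653.3 mm^3


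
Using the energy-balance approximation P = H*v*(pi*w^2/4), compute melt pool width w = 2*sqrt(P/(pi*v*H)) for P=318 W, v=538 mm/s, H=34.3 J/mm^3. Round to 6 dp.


w = 2*sqrt(318/(pi*538*34.3)) = 0.148126 mm
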